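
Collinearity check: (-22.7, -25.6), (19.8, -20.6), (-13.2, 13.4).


Cross product: (19.8-(-22.7))*(13.4-(-25.6)) - ((-20.6)-(-25.6))*((-13.2)-(-22.7))
= 1610

No, not collinear


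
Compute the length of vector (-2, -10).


|u| = sqrt((-2)^2 + (-10)^2) = sqrt(104) = 10.198

10.198


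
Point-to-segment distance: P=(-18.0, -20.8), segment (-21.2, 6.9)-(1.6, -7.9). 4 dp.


Project P onto AB: t = 0.6536 (clamped to [0,1])
Closest point on segment: (-6.2983, -2.773)
Distance: 21.4919

21.4919


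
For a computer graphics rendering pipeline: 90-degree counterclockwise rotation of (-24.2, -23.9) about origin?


90° CCW: (x,y) -> (-y, x)
(-24.2,-23.9) -> (23.9, -24.2)

(23.9, -24.2)


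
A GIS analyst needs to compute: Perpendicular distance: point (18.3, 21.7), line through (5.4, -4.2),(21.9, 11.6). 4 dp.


|cross product| = 223.53
|line direction| = sqrt(521.89) = 22.8449
Distance = 223.53/sqrt(521.89) = 9.7847

9.7847


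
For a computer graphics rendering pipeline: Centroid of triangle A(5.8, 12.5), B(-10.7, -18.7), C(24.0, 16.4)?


Centroid = ((x_A+x_B+x_C)/3, (y_A+y_B+y_C)/3)
= ((5.8+(-10.7)+24)/3, (12.5+(-18.7)+16.4)/3)
= (6.3667, 3.4)

(6.3667, 3.4)


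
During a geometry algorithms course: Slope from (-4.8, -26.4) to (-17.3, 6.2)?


slope = (y2-y1)/(x2-x1) = (6.2-(-26.4))/((-17.3)-(-4.8)) = 32.6/(-12.5) = -2.608

-2.608


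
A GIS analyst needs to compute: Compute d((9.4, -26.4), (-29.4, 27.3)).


dx=-38.8, dy=53.7
d^2 = (-38.8)^2 + 53.7^2 = 4389.13
d = sqrt(4389.13) = 66.2505

66.2505


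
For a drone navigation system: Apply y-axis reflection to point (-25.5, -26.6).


Reflection over y-axis: (x,y) -> (-x,y)
(-25.5, -26.6) -> (25.5, -26.6)

(25.5, -26.6)


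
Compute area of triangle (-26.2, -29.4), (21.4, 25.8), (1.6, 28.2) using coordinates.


Area = |x_A(y_B-y_C) + x_B(y_C-y_A) + x_C(y_A-y_B)|/2
= |62.88 + 1232.64 + (-88.32)|/2
= 1207.2/2 = 603.6

603.6


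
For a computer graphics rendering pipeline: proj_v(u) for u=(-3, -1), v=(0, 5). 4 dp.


u.v = -5, |v| = sqrt(25) = 5
Scalar projection = u.v / |v| = -5 / sqrt(25) = -1

-1


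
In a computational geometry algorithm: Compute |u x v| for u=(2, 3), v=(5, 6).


|u x v| = |2*6 - 3*5|
= |12 - 15| = 3

3


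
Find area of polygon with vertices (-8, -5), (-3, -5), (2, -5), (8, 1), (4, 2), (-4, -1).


Shoelace sum: ((-8)*(-5) - (-3)*(-5)) + ((-3)*(-5) - 2*(-5)) + (2*1 - 8*(-5)) + (8*2 - 4*1) + (4*(-1) - (-4)*2) + ((-4)*(-5) - (-8)*(-1))
= 120
Area = |120|/2 = 60

60


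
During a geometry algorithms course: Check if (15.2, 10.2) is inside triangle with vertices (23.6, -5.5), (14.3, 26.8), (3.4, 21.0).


Cross products: AB x AP = 125.31, BC x BP = 186.16, CA x CP = 94.54
All same sign? yes

Yes, inside


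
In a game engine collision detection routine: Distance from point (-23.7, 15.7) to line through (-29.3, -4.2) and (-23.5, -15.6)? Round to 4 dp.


|cross product| = 179.26
|line direction| = sqrt(163.6) = 12.7906
Distance = 179.26/sqrt(163.6) = 14.015

14.015


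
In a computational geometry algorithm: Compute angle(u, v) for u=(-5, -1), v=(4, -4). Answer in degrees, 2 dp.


u.v = -16, |u| = sqrt(26) = 5.099, |v| = sqrt(32) = 5.6569
cos(theta) = u.v/(|u||v|) = -16/sqrt(832) = -0.5547
theta = acos(-0.5547) = 123.69 degrees

123.69 degrees


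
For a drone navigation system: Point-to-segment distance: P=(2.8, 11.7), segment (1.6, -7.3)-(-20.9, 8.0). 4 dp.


Project P onto AB: t = 0.3562 (clamped to [0,1])
Closest point on segment: (-6.4142, -1.8503)
Distance: 16.3864

16.3864


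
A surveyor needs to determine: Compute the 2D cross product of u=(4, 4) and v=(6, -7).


u x v = u_x*v_y - u_y*v_x = 4*(-7) - 4*6
= (-28) - 24 = -52

-52


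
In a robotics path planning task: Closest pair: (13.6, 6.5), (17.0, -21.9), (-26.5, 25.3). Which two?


d(P0,P1) = 28.6028, d(P0,P2) = 44.2883, d(P1,P2) = 64.1879
Closest: P0 and P1

Closest pair: (13.6, 6.5) and (17.0, -21.9), distance = 28.6028


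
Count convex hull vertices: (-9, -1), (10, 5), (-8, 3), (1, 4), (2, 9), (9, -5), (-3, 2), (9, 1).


Convex hull vertices (CCW): (-9, -1), (9, -5), (10, 5), (2, 9), (-8, 3)
Count = 5

5


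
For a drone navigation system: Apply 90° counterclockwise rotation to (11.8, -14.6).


90° CCW: (x,y) -> (-y, x)
(11.8,-14.6) -> (14.6, 11.8)

(14.6, 11.8)


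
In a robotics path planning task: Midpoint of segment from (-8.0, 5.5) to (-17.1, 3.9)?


M = (((-8)+(-17.1))/2, (5.5+3.9)/2)
= (-12.55, 4.7)

(-12.55, 4.7)


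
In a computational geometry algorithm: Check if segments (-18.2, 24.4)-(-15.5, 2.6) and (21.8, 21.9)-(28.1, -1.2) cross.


Cross products: d1=-908.25, d2=-983.22, d3=865.25, d4=940.22
d1*d2 < 0 and d3*d4 < 0? no

No, they don't intersect


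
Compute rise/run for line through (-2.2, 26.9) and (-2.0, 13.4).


slope = (y2-y1)/(x2-x1) = (13.4-26.9)/((-2)-(-2.2)) = (-13.5)/0.2 = -67.5

-67.5


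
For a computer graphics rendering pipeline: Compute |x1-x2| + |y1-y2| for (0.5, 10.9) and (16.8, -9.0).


|0.5-16.8| + |10.9-(-9)| = 16.3 + 19.9 = 36.2

36.2


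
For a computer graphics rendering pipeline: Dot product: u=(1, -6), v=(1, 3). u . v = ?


u . v = u_x*v_x + u_y*v_y = 1*1 + (-6)*3
= 1 + (-18) = -17

-17


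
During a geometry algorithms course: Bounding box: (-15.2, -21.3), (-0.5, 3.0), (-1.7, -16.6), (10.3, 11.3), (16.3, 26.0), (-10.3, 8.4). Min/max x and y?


x range: [-15.2, 16.3]
y range: [-21.3, 26]
Bounding box: (-15.2,-21.3) to (16.3,26)

(-15.2,-21.3) to (16.3,26)


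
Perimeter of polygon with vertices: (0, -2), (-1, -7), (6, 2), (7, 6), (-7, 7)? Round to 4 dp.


Sides: (0, -2)->(-1, -7): sqrt(26) = 5.09902, (-1, -7)->(6, 2): sqrt(130) = 11.401754, (6, 2)->(7, 6): sqrt(17) = 4.123106, (7, 6)->(-7, 7): sqrt(197) = 14.035669, (-7, 7)->(0, -2): sqrt(130) = 11.401754
Sum = 46.061303
Perimeter = 46.0613

46.0613


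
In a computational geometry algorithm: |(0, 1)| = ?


|u| = sqrt(0^2 + 1^2) = sqrt(1) = 1

1


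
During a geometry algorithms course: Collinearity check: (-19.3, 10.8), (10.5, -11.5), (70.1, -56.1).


Cross product: (10.5-(-19.3))*((-56.1)-10.8) - ((-11.5)-10.8)*(70.1-(-19.3))
= 0

Yes, collinear


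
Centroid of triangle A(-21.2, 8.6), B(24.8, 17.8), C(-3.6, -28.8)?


Centroid = ((x_A+x_B+x_C)/3, (y_A+y_B+y_C)/3)
= (((-21.2)+24.8+(-3.6))/3, (8.6+17.8+(-28.8))/3)
= (0, -0.8)

(0, -0.8)


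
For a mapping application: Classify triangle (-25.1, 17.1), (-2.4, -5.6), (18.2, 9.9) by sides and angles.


Side lengths squared: AB^2=1030.58, BC^2=664.61, CA^2=1926.73
Sorted: [664.61, 1030.58, 1926.73]
By sides: Scalene, By angles: Obtuse

Scalene, Obtuse


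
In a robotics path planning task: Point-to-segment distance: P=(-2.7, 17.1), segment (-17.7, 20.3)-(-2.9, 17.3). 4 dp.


Project P onto AB: t = 1 (clamped to [0,1])
Closest point on segment: (-2.9, 17.3)
Distance: 0.2828

0.2828


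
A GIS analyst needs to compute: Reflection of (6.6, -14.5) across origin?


Reflection over origin: (x,y) -> (-x,-y)
(6.6, -14.5) -> (-6.6, 14.5)

(-6.6, 14.5)


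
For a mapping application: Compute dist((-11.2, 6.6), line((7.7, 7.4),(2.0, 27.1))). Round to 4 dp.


|cross product| = 376.89
|line direction| = sqrt(420.58) = 20.508
Distance = 376.89/sqrt(420.58) = 18.3777

18.3777


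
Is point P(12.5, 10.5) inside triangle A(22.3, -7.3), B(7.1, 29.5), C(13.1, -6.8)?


Cross products: AB x AP = 90.08, BC x BP = 82.02, CA x CP = 158.86
All same sign? yes

Yes, inside


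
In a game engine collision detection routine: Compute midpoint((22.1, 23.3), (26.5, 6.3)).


M = ((22.1+26.5)/2, (23.3+6.3)/2)
= (24.3, 14.8)

(24.3, 14.8)


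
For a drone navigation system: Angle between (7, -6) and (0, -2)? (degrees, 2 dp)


u.v = 12, |u| = sqrt(85) = 9.2195, |v| = sqrt(4) = 2
cos(theta) = u.v/(|u||v|) = 12/sqrt(340) = 0.650791
theta = acos(0.650791) = 49.4 degrees

49.4 degrees


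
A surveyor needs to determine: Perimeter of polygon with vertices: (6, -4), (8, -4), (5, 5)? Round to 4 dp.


Sides: (6, -4)->(8, -4): sqrt(4) = 2, (8, -4)->(5, 5): sqrt(90) = 9.486833, (5, 5)->(6, -4): sqrt(82) = 9.055385
Sum = 20.542218
Perimeter = 20.5422

20.5422


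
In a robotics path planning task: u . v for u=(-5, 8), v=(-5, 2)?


u . v = u_x*v_x + u_y*v_y = (-5)*(-5) + 8*2
= 25 + 16 = 41

41


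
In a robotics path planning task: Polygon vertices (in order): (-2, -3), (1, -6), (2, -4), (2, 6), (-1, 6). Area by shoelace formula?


Shoelace sum: ((-2)*(-6) - 1*(-3)) + (1*(-4) - 2*(-6)) + (2*6 - 2*(-4)) + (2*6 - (-1)*6) + ((-1)*(-3) - (-2)*6)
= 76
Area = |76|/2 = 38

38


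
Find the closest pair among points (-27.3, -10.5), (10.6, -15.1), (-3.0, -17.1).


d(P0,P1) = 38.1781, d(P0,P2) = 25.1803, d(P1,P2) = 13.7463
Closest: P1 and P2

Closest pair: (10.6, -15.1) and (-3.0, -17.1), distance = 13.7463


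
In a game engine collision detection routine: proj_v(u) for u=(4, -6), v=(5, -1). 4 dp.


u.v = 26, |v| = sqrt(26) = 5.099
Scalar projection = u.v / |v| = 26 / sqrt(26) = 5.099

5.099


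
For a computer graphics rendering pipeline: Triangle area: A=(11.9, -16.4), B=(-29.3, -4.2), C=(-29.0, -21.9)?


Area = |x_A(y_B-y_C) + x_B(y_C-y_A) + x_C(y_A-y_B)|/2
= |210.63 + 161.15 + 353.8|/2
= 725.58/2 = 362.79

362.79


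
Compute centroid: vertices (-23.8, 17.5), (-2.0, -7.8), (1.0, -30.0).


Centroid = ((x_A+x_B+x_C)/3, (y_A+y_B+y_C)/3)
= (((-23.8)+(-2)+1)/3, (17.5+(-7.8)+(-30))/3)
= (-8.2667, -6.7667)

(-8.2667, -6.7667)


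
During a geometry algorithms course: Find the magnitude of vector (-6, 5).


|u| = sqrt((-6)^2 + 5^2) = sqrt(61) = 7.8102

7.8102


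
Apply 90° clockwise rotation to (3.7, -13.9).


90° CW: (x,y) -> (y, -x)
(3.7,-13.9) -> (-13.9, -3.7)

(-13.9, -3.7)


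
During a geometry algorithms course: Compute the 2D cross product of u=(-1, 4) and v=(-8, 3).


u x v = u_x*v_y - u_y*v_x = (-1)*3 - 4*(-8)
= (-3) - (-32) = 29

29


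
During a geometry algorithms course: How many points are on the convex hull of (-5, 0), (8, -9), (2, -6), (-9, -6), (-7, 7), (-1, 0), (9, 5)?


Convex hull vertices (CCW): (-9, -6), (8, -9), (9, 5), (-7, 7)
Count = 4

4


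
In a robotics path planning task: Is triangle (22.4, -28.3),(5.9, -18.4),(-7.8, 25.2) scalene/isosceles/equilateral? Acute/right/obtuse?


Side lengths squared: AB^2=370.26, BC^2=2088.65, CA^2=3774.29
Sorted: [370.26, 2088.65, 3774.29]
By sides: Scalene, By angles: Obtuse

Scalene, Obtuse


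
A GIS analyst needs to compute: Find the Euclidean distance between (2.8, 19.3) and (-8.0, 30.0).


dx=-10.8, dy=10.7
d^2 = (-10.8)^2 + 10.7^2 = 231.13
d = sqrt(231.13) = 15.203

15.203


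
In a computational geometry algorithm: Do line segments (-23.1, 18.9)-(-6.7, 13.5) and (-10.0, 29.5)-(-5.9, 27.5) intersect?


Cross products: d1=-69.66, d2=-59, d3=244.58, d4=233.92
d1*d2 < 0 and d3*d4 < 0? no

No, they don't intersect


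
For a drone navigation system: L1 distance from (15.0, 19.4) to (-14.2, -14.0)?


|15-(-14.2)| + |19.4-(-14)| = 29.2 + 33.4 = 62.6

62.6


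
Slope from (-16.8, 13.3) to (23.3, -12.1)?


slope = (y2-y1)/(x2-x1) = ((-12.1)-13.3)/(23.3-(-16.8)) = (-25.4)/40.1 = -0.6334

-0.6334


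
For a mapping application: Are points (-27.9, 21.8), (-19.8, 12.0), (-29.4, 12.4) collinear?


Cross product: ((-19.8)-(-27.9))*(12.4-21.8) - (12-21.8)*((-29.4)-(-27.9))
= -90.84

No, not collinear


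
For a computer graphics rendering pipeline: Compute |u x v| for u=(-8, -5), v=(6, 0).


|u x v| = |(-8)*0 - (-5)*6|
= |0 - (-30)| = 30

30


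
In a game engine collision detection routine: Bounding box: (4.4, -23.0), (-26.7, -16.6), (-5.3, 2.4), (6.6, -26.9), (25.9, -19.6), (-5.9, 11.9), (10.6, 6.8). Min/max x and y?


x range: [-26.7, 25.9]
y range: [-26.9, 11.9]
Bounding box: (-26.7,-26.9) to (25.9,11.9)

(-26.7,-26.9) to (25.9,11.9)


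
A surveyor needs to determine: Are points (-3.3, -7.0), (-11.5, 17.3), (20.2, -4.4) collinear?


Cross product: ((-11.5)-(-3.3))*((-4.4)-(-7)) - (17.3-(-7))*(20.2-(-3.3))
= -592.37

No, not collinear


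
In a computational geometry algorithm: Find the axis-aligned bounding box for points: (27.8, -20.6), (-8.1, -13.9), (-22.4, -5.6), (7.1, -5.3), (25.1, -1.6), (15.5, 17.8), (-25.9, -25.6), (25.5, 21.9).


x range: [-25.9, 27.8]
y range: [-25.6, 21.9]
Bounding box: (-25.9,-25.6) to (27.8,21.9)

(-25.9,-25.6) to (27.8,21.9)


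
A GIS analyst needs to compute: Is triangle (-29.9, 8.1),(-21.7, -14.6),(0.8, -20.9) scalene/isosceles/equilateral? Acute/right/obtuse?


Side lengths squared: AB^2=582.53, BC^2=545.94, CA^2=1783.49
Sorted: [545.94, 582.53, 1783.49]
By sides: Scalene, By angles: Obtuse

Scalene, Obtuse


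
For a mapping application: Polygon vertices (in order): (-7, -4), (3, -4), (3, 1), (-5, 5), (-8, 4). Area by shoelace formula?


Shoelace sum: ((-7)*(-4) - 3*(-4)) + (3*1 - 3*(-4)) + (3*5 - (-5)*1) + ((-5)*4 - (-8)*5) + ((-8)*(-4) - (-7)*4)
= 155
Area = |155|/2 = 77.5

77.5


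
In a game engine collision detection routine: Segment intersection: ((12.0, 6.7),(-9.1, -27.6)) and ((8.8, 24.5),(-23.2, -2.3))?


Cross products: d1=655.36, d2=1187.48, d3=-485.34, d4=-1017.46
d1*d2 < 0 and d3*d4 < 0? no

No, they don't intersect


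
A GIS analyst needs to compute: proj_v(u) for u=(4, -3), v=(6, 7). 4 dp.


u.v = 3, |v| = sqrt(85) = 9.2195
Scalar projection = u.v / |v| = 3 / sqrt(85) = 0.3254

0.3254


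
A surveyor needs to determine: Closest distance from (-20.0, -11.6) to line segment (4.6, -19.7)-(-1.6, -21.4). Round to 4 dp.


Project P onto AB: t = 1 (clamped to [0,1])
Closest point on segment: (-1.6, -21.4)
Distance: 20.8471

20.8471


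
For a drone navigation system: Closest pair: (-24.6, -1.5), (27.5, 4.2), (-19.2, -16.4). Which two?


d(P0,P1) = 52.4109, d(P0,P2) = 15.8483, d(P1,P2) = 51.0416
Closest: P0 and P2

Closest pair: (-24.6, -1.5) and (-19.2, -16.4), distance = 15.8483


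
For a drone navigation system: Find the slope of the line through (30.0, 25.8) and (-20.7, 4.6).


slope = (y2-y1)/(x2-x1) = (4.6-25.8)/((-20.7)-30) = (-21.2)/(-50.7) = 0.4181

0.4181


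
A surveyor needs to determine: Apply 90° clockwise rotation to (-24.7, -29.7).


90° CW: (x,y) -> (y, -x)
(-24.7,-29.7) -> (-29.7, 24.7)

(-29.7, 24.7)


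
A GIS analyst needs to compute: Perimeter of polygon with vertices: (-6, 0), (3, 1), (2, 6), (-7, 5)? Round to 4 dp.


Sides: (-6, 0)->(3, 1): sqrt(82) = 9.055385, (3, 1)->(2, 6): sqrt(26) = 5.09902, (2, 6)->(-7, 5): sqrt(82) = 9.055385, (-7, 5)->(-6, 0): sqrt(26) = 5.09902
Sum = 28.30881
Perimeter = 28.3088

28.3088


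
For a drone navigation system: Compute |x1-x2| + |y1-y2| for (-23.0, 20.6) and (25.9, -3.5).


|(-23)-25.9| + |20.6-(-3.5)| = 48.9 + 24.1 = 73

73


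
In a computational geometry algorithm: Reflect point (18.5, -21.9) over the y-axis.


Reflection over y-axis: (x,y) -> (-x,y)
(18.5, -21.9) -> (-18.5, -21.9)

(-18.5, -21.9)


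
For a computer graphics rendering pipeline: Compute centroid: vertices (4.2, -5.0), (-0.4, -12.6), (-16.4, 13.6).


Centroid = ((x_A+x_B+x_C)/3, (y_A+y_B+y_C)/3)
= ((4.2+(-0.4)+(-16.4))/3, ((-5)+(-12.6)+13.6)/3)
= (-4.2, -1.3333)

(-4.2, -1.3333)


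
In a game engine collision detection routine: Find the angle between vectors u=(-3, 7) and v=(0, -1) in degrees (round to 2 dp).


u.v = -7, |u| = sqrt(58) = 7.6158, |v| = sqrt(1) = 1
cos(theta) = u.v/(|u||v|) = -7/sqrt(58) = -0.919145
theta = acos(-0.919145) = 156.8 degrees

156.8 degrees


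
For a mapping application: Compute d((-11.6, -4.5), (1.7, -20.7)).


dx=13.3, dy=-16.2
d^2 = 13.3^2 + (-16.2)^2 = 439.33
d = sqrt(439.33) = 20.9602

20.9602


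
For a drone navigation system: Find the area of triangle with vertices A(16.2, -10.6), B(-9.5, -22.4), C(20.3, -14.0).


Area = |x_A(y_B-y_C) + x_B(y_C-y_A) + x_C(y_A-y_B)|/2
= |(-136.08) + 32.3 + 239.54|/2
= 135.76/2 = 67.88

67.88


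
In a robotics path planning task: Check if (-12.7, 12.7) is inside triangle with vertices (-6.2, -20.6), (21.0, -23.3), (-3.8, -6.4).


Cross products: AB x AP = 888.21, BC x BP = -323.27, CA x CP = -172.22
All same sign? no

No, outside


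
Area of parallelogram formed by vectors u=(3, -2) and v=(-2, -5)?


|u x v| = |3*(-5) - (-2)*(-2)|
= |(-15) - 4| = 19

19


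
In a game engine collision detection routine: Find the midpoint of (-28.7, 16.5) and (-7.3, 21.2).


M = (((-28.7)+(-7.3))/2, (16.5+21.2)/2)
= (-18, 18.85)

(-18, 18.85)


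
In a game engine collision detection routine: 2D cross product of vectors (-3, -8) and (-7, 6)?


u x v = u_x*v_y - u_y*v_x = (-3)*6 - (-8)*(-7)
= (-18) - 56 = -74

-74


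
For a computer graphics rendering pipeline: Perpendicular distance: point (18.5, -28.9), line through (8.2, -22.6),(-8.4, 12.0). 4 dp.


|cross product| = 251.8
|line direction| = sqrt(1472.72) = 38.376
Distance = 251.8/sqrt(1472.72) = 6.5614

6.5614


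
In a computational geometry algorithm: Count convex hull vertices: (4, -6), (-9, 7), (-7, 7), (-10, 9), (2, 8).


Convex hull vertices (CCW): (-10, 9), (-9, 7), (4, -6), (2, 8)
Count = 4

4


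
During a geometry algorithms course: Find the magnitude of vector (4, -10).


|u| = sqrt(4^2 + (-10)^2) = sqrt(116) = 10.7703

10.7703


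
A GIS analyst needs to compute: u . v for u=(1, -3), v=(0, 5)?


u . v = u_x*v_x + u_y*v_y = 1*0 + (-3)*5
= 0 + (-15) = -15

-15


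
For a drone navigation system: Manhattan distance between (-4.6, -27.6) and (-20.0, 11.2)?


|(-4.6)-(-20)| + |(-27.6)-11.2| = 15.4 + 38.8 = 54.2

54.2


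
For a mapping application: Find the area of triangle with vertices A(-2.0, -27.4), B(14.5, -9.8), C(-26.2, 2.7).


Area = |x_A(y_B-y_C) + x_B(y_C-y_A) + x_C(y_A-y_B)|/2
= |25 + 436.45 + 461.12|/2
= 922.57/2 = 461.285

461.285


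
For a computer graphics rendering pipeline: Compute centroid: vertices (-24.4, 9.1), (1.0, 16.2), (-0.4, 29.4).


Centroid = ((x_A+x_B+x_C)/3, (y_A+y_B+y_C)/3)
= (((-24.4)+1+(-0.4))/3, (9.1+16.2+29.4)/3)
= (-7.9333, 18.2333)

(-7.9333, 18.2333)


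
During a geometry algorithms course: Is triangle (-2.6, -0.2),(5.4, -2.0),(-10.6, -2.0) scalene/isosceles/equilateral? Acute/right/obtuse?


Side lengths squared: AB^2=67.24, BC^2=256, CA^2=67.24
Sorted: [67.24, 67.24, 256]
By sides: Isosceles, By angles: Obtuse

Isosceles, Obtuse


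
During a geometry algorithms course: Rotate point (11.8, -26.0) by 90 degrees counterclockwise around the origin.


90° CCW: (x,y) -> (-y, x)
(11.8,-26) -> (26, 11.8)

(26, 11.8)


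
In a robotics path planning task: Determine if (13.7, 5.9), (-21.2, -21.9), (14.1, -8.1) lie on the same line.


Cross product: ((-21.2)-13.7)*((-8.1)-5.9) - ((-21.9)-5.9)*(14.1-13.7)
= 499.72

No, not collinear


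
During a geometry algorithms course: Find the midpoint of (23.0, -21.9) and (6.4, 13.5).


M = ((23+6.4)/2, ((-21.9)+13.5)/2)
= (14.7, -4.2)

(14.7, -4.2)


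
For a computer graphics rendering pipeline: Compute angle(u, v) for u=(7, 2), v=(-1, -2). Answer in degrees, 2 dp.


u.v = -11, |u| = sqrt(53) = 7.2801, |v| = sqrt(5) = 2.2361
cos(theta) = u.v/(|u||v|) = -11/sqrt(265) = -0.675725
theta = acos(-0.675725) = 132.51 degrees

132.51 degrees


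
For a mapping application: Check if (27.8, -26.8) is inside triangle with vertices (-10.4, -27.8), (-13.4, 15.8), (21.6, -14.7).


Cross products: AB x AP = -1668.52, BC x BP = -234.4, CA x CP = 468.42
All same sign? no

No, outside


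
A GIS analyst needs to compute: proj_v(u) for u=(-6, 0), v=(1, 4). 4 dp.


u.v = -6, |v| = sqrt(17) = 4.1231
Scalar projection = u.v / |v| = -6 / sqrt(17) = -1.4552

-1.4552


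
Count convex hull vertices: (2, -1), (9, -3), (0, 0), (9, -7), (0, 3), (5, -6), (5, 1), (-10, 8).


Convex hull vertices (CCW): (-10, 8), (5, -6), (9, -7), (9, -3), (5, 1)
Count = 5

5


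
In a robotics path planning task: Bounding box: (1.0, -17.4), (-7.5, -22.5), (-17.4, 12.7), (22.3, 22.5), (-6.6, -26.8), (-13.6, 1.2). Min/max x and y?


x range: [-17.4, 22.3]
y range: [-26.8, 22.5]
Bounding box: (-17.4,-26.8) to (22.3,22.5)

(-17.4,-26.8) to (22.3,22.5)


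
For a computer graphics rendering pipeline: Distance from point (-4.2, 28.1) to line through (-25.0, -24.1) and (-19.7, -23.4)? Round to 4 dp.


|cross product| = 262.1
|line direction| = sqrt(28.58) = 5.346
Distance = 262.1/sqrt(28.58) = 49.0271

49.0271


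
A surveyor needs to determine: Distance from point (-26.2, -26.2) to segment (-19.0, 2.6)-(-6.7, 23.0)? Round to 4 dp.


Project P onto AB: t = 0 (clamped to [0,1])
Closest point on segment: (-19, 2.6)
Distance: 29.6864

29.6864


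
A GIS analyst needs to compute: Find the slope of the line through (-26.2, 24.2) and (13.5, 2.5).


slope = (y2-y1)/(x2-x1) = (2.5-24.2)/(13.5-(-26.2)) = (-21.7)/39.7 = -0.5466

-0.5466


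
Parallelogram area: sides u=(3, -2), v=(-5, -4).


|u x v| = |3*(-4) - (-2)*(-5)|
= |(-12) - 10| = 22

22


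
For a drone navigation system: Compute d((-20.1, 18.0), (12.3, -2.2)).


dx=32.4, dy=-20.2
d^2 = 32.4^2 + (-20.2)^2 = 1457.8
d = sqrt(1457.8) = 38.1811

38.1811


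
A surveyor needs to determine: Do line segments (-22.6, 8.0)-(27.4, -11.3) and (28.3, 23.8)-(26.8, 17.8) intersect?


Cross products: d1=-281.7, d2=47.25, d3=1772.37, d4=1443.42
d1*d2 < 0 and d3*d4 < 0? no

No, they don't intersect


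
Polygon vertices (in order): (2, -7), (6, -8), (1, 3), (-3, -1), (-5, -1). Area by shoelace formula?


Shoelace sum: (2*(-8) - 6*(-7)) + (6*3 - 1*(-8)) + (1*(-1) - (-3)*3) + ((-3)*(-1) - (-5)*(-1)) + ((-5)*(-7) - 2*(-1))
= 95
Area = |95|/2 = 47.5

47.5


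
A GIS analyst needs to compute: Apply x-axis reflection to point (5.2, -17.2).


Reflection over x-axis: (x,y) -> (x,-y)
(5.2, -17.2) -> (5.2, 17.2)

(5.2, 17.2)


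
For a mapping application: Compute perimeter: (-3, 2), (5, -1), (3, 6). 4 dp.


Sides: (-3, 2)->(5, -1): sqrt(73) = 8.544004, (5, -1)->(3, 6): sqrt(53) = 7.28011, (3, 6)->(-3, 2): sqrt(52) = 7.211103
Sum = 23.035217
Perimeter = 23.0352

23.0352


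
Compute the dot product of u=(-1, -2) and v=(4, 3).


u . v = u_x*v_x + u_y*v_y = (-1)*4 + (-2)*3
= (-4) + (-6) = -10

-10


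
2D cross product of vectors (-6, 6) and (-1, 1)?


u x v = u_x*v_y - u_y*v_x = (-6)*1 - 6*(-1)
= (-6) - (-6) = 0

0


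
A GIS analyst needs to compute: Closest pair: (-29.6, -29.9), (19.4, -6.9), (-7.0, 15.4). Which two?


d(P0,P1) = 54.1295, d(P0,P2) = 50.6246, d(P1,P2) = 34.5579
Closest: P1 and P2

Closest pair: (19.4, -6.9) and (-7.0, 15.4), distance = 34.5579


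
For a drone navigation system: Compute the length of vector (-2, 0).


|u| = sqrt((-2)^2 + 0^2) = sqrt(4) = 2

2


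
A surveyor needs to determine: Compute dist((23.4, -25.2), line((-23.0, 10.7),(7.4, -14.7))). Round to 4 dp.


|cross product| = 87.2
|line direction| = sqrt(1569.32) = 39.6146
Distance = 87.2/sqrt(1569.32) = 2.2012

2.2012


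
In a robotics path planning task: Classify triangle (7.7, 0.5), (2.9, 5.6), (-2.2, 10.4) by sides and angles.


Side lengths squared: AB^2=49.05, BC^2=49.05, CA^2=196.02
Sorted: [49.05, 49.05, 196.02]
By sides: Isosceles, By angles: Obtuse

Isosceles, Obtuse


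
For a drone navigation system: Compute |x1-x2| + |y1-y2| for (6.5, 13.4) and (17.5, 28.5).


|6.5-17.5| + |13.4-28.5| = 11 + 15.1 = 26.1

26.1


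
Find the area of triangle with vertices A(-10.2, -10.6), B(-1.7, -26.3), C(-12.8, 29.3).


Area = |x_A(y_B-y_C) + x_B(y_C-y_A) + x_C(y_A-y_B)|/2
= |567.12 + (-67.83) + (-200.96)|/2
= 298.33/2 = 149.165

149.165


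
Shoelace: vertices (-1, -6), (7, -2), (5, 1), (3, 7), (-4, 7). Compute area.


Shoelace sum: ((-1)*(-2) - 7*(-6)) + (7*1 - 5*(-2)) + (5*7 - 3*1) + (3*7 - (-4)*7) + ((-4)*(-6) - (-1)*7)
= 173
Area = |173|/2 = 86.5

86.5


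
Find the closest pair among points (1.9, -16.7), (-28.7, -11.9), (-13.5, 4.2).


d(P0,P1) = 30.9742, d(P0,P2) = 25.9609, d(P1,P2) = 22.1416
Closest: P1 and P2

Closest pair: (-28.7, -11.9) and (-13.5, 4.2), distance = 22.1416


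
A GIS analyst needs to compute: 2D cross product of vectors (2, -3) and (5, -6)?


u x v = u_x*v_y - u_y*v_x = 2*(-6) - (-3)*5
= (-12) - (-15) = 3

3


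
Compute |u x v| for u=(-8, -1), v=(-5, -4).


|u x v| = |(-8)*(-4) - (-1)*(-5)|
= |32 - 5| = 27

27


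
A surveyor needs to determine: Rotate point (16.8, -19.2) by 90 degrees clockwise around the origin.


90° CW: (x,y) -> (y, -x)
(16.8,-19.2) -> (-19.2, -16.8)

(-19.2, -16.8)


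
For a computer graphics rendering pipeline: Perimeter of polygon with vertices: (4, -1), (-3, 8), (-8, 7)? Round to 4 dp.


Sides: (4, -1)->(-3, 8): sqrt(130) = 11.401754, (-3, 8)->(-8, 7): sqrt(26) = 5.09902, (-8, 7)->(4, -1): sqrt(208) = 14.422205
Sum = 30.922979
Perimeter = 30.923

30.923


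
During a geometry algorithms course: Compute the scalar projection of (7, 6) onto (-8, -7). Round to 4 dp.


u.v = -98, |v| = sqrt(113) = 10.6301
Scalar projection = u.v / |v| = -98 / sqrt(113) = -9.2191

-9.2191


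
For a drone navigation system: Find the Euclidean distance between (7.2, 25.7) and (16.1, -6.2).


dx=8.9, dy=-31.9
d^2 = 8.9^2 + (-31.9)^2 = 1096.82
d = sqrt(1096.82) = 33.1183

33.1183


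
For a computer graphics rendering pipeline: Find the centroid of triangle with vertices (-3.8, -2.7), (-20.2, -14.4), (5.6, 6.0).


Centroid = ((x_A+x_B+x_C)/3, (y_A+y_B+y_C)/3)
= (((-3.8)+(-20.2)+5.6)/3, ((-2.7)+(-14.4)+6)/3)
= (-6.1333, -3.7)

(-6.1333, -3.7)


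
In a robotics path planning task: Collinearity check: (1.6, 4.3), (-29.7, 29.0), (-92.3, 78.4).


Cross product: ((-29.7)-1.6)*(78.4-4.3) - (29-4.3)*((-92.3)-1.6)
= 0

Yes, collinear


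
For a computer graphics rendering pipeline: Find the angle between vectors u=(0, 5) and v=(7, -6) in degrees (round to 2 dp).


u.v = -30, |u| = sqrt(25) = 5, |v| = sqrt(85) = 9.2195
cos(theta) = u.v/(|u||v|) = -30/sqrt(2125) = -0.650791
theta = acos(-0.650791) = 130.6 degrees

130.6 degrees


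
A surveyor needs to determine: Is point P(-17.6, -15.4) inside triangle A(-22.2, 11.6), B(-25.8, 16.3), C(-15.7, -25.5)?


Cross products: AB x AP = 75.58, BC x BP = 22.59, CA x CP = 4.84
All same sign? yes

Yes, inside


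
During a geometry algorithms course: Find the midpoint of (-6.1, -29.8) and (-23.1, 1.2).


M = (((-6.1)+(-23.1))/2, ((-29.8)+1.2)/2)
= (-14.6, -14.3)

(-14.6, -14.3)


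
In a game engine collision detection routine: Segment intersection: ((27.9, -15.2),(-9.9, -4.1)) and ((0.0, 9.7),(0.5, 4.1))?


Cross products: d1=143.79, d2=-62.34, d3=-631.53, d4=-425.4
d1*d2 < 0 and d3*d4 < 0? no

No, they don't intersect


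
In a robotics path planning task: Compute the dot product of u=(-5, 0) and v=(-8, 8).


u . v = u_x*v_x + u_y*v_y = (-5)*(-8) + 0*8
= 40 + 0 = 40

40


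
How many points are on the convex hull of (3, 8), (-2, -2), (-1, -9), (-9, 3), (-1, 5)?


Convex hull vertices (CCW): (-9, 3), (-1, -9), (3, 8)
Count = 3

3


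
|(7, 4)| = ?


|u| = sqrt(7^2 + 4^2) = sqrt(65) = 8.0623

8.0623


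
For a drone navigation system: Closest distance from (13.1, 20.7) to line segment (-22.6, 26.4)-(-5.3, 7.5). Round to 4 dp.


Project P onto AB: t = 1 (clamped to [0,1])
Closest point on segment: (-5.3, 7.5)
Distance: 22.6451

22.6451


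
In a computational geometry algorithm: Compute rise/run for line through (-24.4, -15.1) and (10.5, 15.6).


slope = (y2-y1)/(x2-x1) = (15.6-(-15.1))/(10.5-(-24.4)) = 30.7/34.9 = 0.8797

0.8797


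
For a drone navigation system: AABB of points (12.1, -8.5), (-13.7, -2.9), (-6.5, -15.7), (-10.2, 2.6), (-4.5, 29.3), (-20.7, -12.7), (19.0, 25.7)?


x range: [-20.7, 19]
y range: [-15.7, 29.3]
Bounding box: (-20.7,-15.7) to (19,29.3)

(-20.7,-15.7) to (19,29.3)


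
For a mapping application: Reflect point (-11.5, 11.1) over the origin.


Reflection over origin: (x,y) -> (-x,-y)
(-11.5, 11.1) -> (11.5, -11.1)

(11.5, -11.1)


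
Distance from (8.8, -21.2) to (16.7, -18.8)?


dx=7.9, dy=2.4
d^2 = 7.9^2 + 2.4^2 = 68.17
d = sqrt(68.17) = 8.2565

8.2565


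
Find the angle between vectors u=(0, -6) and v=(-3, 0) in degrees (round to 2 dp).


u.v = 0, |u| = sqrt(36) = 6, |v| = sqrt(9) = 3
cos(theta) = u.v/(|u||v|) = 0/sqrt(324) = 0
theta = acos(0) = 90 degrees

90 degrees


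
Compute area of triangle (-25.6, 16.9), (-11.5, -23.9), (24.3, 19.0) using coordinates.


Area = |x_A(y_B-y_C) + x_B(y_C-y_A) + x_C(y_A-y_B)|/2
= |1098.24 + (-24.15) + 991.44|/2
= 2065.53/2 = 1032.765

1032.765


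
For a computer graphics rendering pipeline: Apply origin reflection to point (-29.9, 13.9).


Reflection over origin: (x,y) -> (-x,-y)
(-29.9, 13.9) -> (29.9, -13.9)

(29.9, -13.9)


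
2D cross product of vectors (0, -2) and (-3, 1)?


u x v = u_x*v_y - u_y*v_x = 0*1 - (-2)*(-3)
= 0 - 6 = -6

-6


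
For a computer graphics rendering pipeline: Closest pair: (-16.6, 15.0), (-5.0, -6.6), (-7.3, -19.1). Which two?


d(P0,P1) = 24.5177, d(P0,P2) = 35.3454, d(P1,P2) = 12.7098
Closest: P1 and P2

Closest pair: (-5.0, -6.6) and (-7.3, -19.1), distance = 12.7098


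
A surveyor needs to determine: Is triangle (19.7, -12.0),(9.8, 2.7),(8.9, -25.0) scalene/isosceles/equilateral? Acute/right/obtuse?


Side lengths squared: AB^2=314.1, BC^2=768.1, CA^2=285.64
Sorted: [285.64, 314.1, 768.1]
By sides: Scalene, By angles: Obtuse

Scalene, Obtuse


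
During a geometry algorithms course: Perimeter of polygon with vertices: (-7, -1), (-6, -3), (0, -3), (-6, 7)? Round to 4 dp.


Sides: (-7, -1)->(-6, -3): sqrt(5) = 2.236068, (-6, -3)->(0, -3): sqrt(36) = 6, (0, -3)->(-6, 7): sqrt(136) = 11.661904, (-6, 7)->(-7, -1): sqrt(65) = 8.062258
Sum = 27.96023
Perimeter = 27.9602

27.9602


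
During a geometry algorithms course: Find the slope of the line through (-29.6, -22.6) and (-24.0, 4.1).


slope = (y2-y1)/(x2-x1) = (4.1-(-22.6))/((-24)-(-29.6)) = 26.7/5.6 = 4.7679

4.7679


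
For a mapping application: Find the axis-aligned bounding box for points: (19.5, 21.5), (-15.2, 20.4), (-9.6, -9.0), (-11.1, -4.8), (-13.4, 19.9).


x range: [-15.2, 19.5]
y range: [-9, 21.5]
Bounding box: (-15.2,-9) to (19.5,21.5)

(-15.2,-9) to (19.5,21.5)


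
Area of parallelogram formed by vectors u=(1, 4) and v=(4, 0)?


|u x v| = |1*0 - 4*4|
= |0 - 16| = 16

16


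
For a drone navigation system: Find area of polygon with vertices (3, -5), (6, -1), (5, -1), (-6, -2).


Shoelace sum: (3*(-1) - 6*(-5)) + (6*(-1) - 5*(-1)) + (5*(-2) - (-6)*(-1)) + ((-6)*(-5) - 3*(-2))
= 46
Area = |46|/2 = 23

23


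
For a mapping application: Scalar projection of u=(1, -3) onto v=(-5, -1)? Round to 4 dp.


u.v = -2, |v| = sqrt(26) = 5.099
Scalar projection = u.v / |v| = -2 / sqrt(26) = -0.3922

-0.3922


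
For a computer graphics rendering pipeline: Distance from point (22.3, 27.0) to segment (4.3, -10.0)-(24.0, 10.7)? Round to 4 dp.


Project P onto AB: t = 1 (clamped to [0,1])
Closest point on segment: (24, 10.7)
Distance: 16.3884

16.3884


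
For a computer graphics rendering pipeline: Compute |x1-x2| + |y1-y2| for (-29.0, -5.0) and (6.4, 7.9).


|(-29)-6.4| + |(-5)-7.9| = 35.4 + 12.9 = 48.3

48.3


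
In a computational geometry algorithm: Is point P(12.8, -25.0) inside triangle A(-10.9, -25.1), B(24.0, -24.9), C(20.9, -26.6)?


Cross products: AB x AP = -1.25, BC x BP = -18.73, CA x CP = -38.73
All same sign? yes

Yes, inside


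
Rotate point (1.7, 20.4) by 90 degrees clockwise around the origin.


90° CW: (x,y) -> (y, -x)
(1.7,20.4) -> (20.4, -1.7)

(20.4, -1.7)


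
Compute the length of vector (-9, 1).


|u| = sqrt((-9)^2 + 1^2) = sqrt(82) = 9.0554

9.0554


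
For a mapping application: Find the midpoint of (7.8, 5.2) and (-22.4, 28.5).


M = ((7.8+(-22.4))/2, (5.2+28.5)/2)
= (-7.3, 16.85)

(-7.3, 16.85)


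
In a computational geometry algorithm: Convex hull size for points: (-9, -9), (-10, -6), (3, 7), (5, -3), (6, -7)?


Convex hull vertices (CCW): (-10, -6), (-9, -9), (6, -7), (3, 7)
Count = 4

4


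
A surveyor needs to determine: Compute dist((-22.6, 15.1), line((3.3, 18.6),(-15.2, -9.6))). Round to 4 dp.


|cross product| = 665.63
|line direction| = sqrt(1137.49) = 33.7267
Distance = 665.63/sqrt(1137.49) = 19.736

19.736


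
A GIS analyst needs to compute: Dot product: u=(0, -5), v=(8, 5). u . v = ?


u . v = u_x*v_x + u_y*v_y = 0*8 + (-5)*5
= 0 + (-25) = -25

-25


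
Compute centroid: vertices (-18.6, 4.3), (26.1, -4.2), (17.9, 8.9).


Centroid = ((x_A+x_B+x_C)/3, (y_A+y_B+y_C)/3)
= (((-18.6)+26.1+17.9)/3, (4.3+(-4.2)+8.9)/3)
= (8.4667, 3)

(8.4667, 3)


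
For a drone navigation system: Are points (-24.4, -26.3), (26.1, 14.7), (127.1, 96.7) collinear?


Cross product: (26.1-(-24.4))*(96.7-(-26.3)) - (14.7-(-26.3))*(127.1-(-24.4))
= 0

Yes, collinear


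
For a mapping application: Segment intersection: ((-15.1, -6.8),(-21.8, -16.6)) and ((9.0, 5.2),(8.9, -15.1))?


Cross products: d1=-488.03, d2=-623.06, d3=155.78, d4=290.81
d1*d2 < 0 and d3*d4 < 0? no

No, they don't intersect


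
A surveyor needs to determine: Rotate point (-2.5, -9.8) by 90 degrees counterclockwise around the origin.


90° CCW: (x,y) -> (-y, x)
(-2.5,-9.8) -> (9.8, -2.5)

(9.8, -2.5)


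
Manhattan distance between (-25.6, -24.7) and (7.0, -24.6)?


|(-25.6)-7| + |(-24.7)-(-24.6)| = 32.6 + 0.1 = 32.7

32.7


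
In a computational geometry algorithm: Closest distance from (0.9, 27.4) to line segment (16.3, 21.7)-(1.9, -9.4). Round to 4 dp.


Project P onto AB: t = 0.0379 (clamped to [0,1])
Closest point on segment: (15.7546, 20.522)
Distance: 16.3696

16.3696


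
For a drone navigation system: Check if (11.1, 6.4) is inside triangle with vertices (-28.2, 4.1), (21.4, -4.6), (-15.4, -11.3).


Cross products: AB x AP = 455.99, BC x BP = -473.81, CA x CP = -634.66
All same sign? no

No, outside


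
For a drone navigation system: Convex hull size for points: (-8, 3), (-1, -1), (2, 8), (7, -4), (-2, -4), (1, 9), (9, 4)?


Convex hull vertices (CCW): (-8, 3), (-2, -4), (7, -4), (9, 4), (1, 9)
Count = 5

5


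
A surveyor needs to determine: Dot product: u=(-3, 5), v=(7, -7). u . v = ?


u . v = u_x*v_x + u_y*v_y = (-3)*7 + 5*(-7)
= (-21) + (-35) = -56

-56


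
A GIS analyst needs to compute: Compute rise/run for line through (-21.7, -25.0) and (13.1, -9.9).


slope = (y2-y1)/(x2-x1) = ((-9.9)-(-25))/(13.1-(-21.7)) = 15.1/34.8 = 0.4339

0.4339


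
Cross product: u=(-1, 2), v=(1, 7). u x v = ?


u x v = u_x*v_y - u_y*v_x = (-1)*7 - 2*1
= (-7) - 2 = -9

-9


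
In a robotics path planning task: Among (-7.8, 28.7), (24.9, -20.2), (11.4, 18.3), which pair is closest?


d(P0,P1) = 58.826, d(P0,P2) = 21.8358, d(P1,P2) = 40.7983
Closest: P0 and P2

Closest pair: (-7.8, 28.7) and (11.4, 18.3), distance = 21.8358


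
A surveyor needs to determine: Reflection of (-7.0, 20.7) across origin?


Reflection over origin: (x,y) -> (-x,-y)
(-7, 20.7) -> (7, -20.7)

(7, -20.7)


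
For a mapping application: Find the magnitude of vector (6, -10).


|u| = sqrt(6^2 + (-10)^2) = sqrt(136) = 11.6619

11.6619


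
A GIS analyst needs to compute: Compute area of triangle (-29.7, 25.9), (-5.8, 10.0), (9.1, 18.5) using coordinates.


Area = |x_A(y_B-y_C) + x_B(y_C-y_A) + x_C(y_A-y_B)|/2
= |252.45 + 42.92 + 144.69|/2
= 440.06/2 = 220.03

220.03


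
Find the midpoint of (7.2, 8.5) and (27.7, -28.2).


M = ((7.2+27.7)/2, (8.5+(-28.2))/2)
= (17.45, -9.85)

(17.45, -9.85)


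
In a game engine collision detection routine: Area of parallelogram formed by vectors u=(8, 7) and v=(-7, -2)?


|u x v| = |8*(-2) - 7*(-7)|
= |(-16) - (-49)| = 33

33


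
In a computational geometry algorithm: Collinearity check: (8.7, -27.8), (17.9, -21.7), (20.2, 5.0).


Cross product: (17.9-8.7)*(5-(-27.8)) - ((-21.7)-(-27.8))*(20.2-8.7)
= 231.61

No, not collinear


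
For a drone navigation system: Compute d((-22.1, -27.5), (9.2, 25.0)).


dx=31.3, dy=52.5
d^2 = 31.3^2 + 52.5^2 = 3735.94
d = sqrt(3735.94) = 61.1223

61.1223


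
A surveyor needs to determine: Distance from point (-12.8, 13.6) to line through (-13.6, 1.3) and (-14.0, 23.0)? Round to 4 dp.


|cross product| = 22.28
|line direction| = sqrt(471.05) = 21.7037
Distance = 22.28/sqrt(471.05) = 1.0266

1.0266


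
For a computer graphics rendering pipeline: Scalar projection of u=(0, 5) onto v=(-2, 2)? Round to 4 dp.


u.v = 10, |v| = sqrt(8) = 2.8284
Scalar projection = u.v / |v| = 10 / sqrt(8) = 3.5355

3.5355


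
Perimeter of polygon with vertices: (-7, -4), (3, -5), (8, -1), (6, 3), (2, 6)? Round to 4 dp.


Sides: (-7, -4)->(3, -5): sqrt(101) = 10.049876, (3, -5)->(8, -1): sqrt(41) = 6.403124, (8, -1)->(6, 3): sqrt(20) = 4.472136, (6, 3)->(2, 6): sqrt(25) = 5, (2, 6)->(-7, -4): sqrt(181) = 13.453624
Sum = 39.37876
Perimeter = 39.3788

39.3788


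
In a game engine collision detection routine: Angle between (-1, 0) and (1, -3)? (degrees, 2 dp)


u.v = -1, |u| = sqrt(1) = 1, |v| = sqrt(10) = 3.1623
cos(theta) = u.v/(|u||v|) = -1/sqrt(10) = -0.316228
theta = acos(-0.316228) = 108.43 degrees

108.43 degrees


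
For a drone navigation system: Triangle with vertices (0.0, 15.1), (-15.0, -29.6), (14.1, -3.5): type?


Side lengths squared: AB^2=2223.09, BC^2=1528.02, CA^2=544.77
Sorted: [544.77, 1528.02, 2223.09]
By sides: Scalene, By angles: Obtuse

Scalene, Obtuse


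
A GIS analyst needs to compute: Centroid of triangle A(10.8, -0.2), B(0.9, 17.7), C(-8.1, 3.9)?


Centroid = ((x_A+x_B+x_C)/3, (y_A+y_B+y_C)/3)
= ((10.8+0.9+(-8.1))/3, ((-0.2)+17.7+3.9)/3)
= (1.2, 7.1333)

(1.2, 7.1333)


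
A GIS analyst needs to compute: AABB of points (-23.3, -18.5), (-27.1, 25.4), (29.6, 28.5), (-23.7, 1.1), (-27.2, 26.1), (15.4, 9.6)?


x range: [-27.2, 29.6]
y range: [-18.5, 28.5]
Bounding box: (-27.2,-18.5) to (29.6,28.5)

(-27.2,-18.5) to (29.6,28.5)


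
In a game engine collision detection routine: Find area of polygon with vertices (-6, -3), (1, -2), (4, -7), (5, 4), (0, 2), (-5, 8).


Shoelace sum: ((-6)*(-2) - 1*(-3)) + (1*(-7) - 4*(-2)) + (4*4 - 5*(-7)) + (5*2 - 0*4) + (0*8 - (-5)*2) + ((-5)*(-3) - (-6)*8)
= 150
Area = |150|/2 = 75

75


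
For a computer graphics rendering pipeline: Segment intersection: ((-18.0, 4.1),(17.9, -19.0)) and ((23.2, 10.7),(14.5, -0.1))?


Cross products: d1=-387.54, d2=201.15, d3=1188.66, d4=599.97
d1*d2 < 0 and d3*d4 < 0? no

No, they don't intersect


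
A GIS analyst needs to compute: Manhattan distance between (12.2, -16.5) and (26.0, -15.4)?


|12.2-26| + |(-16.5)-(-15.4)| = 13.8 + 1.1 = 14.9

14.9


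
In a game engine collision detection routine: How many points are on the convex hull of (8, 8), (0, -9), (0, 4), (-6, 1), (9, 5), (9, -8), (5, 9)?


Convex hull vertices (CCW): (-6, 1), (0, -9), (9, -8), (9, 5), (8, 8), (5, 9)
Count = 6

6


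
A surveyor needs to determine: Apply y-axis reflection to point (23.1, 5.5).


Reflection over y-axis: (x,y) -> (-x,y)
(23.1, 5.5) -> (-23.1, 5.5)

(-23.1, 5.5)


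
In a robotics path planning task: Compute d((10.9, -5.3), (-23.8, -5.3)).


dx=-34.7, dy=0
d^2 = (-34.7)^2 + 0^2 = 1204.09
d = sqrt(1204.09) = 34.7

34.7


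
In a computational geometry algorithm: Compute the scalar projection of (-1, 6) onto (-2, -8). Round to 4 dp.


u.v = -46, |v| = sqrt(68) = 8.2462
Scalar projection = u.v / |v| = -46 / sqrt(68) = -5.5783

-5.5783
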